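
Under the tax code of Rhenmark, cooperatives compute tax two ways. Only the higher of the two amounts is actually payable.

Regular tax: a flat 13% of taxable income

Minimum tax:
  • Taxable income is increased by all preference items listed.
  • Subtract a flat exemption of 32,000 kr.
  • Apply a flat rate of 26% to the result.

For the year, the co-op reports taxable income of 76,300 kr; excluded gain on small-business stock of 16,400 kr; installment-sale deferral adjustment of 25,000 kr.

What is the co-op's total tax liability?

22,282 kr

Minimum tax:
  Adjusted income: 76,300 kr + 16,400 kr + 25,000 kr = 117,700 kr
  Less exemption 32,000 kr → base 85,700 kr
  85,700 kr × 26% = 22,282 kr

Regular tax:
  76,300 kr × 13% = 9,919 kr

22,282 kr > 9,919 kr, so the minimum tax is the binding amount.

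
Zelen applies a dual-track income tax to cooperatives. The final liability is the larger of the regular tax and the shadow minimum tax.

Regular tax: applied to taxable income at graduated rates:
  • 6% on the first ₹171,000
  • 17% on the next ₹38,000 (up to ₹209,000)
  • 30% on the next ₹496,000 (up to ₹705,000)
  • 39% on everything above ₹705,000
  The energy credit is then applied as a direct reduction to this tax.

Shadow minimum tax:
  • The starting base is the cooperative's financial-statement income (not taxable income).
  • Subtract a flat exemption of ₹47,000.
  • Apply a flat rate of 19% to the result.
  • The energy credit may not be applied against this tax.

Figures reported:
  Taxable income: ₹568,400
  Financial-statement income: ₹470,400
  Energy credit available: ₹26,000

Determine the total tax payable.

Shadow minimum tax:
  Base (financial-statement income): ₹470,400
  Less exemption ₹47,000 → base ₹423,400
  ₹423,400 × 19% = ₹80,446

Regular tax:
  ₹171,000 × 6% = ₹10,260
  ₹38,000 × 17% = ₹6,460
  ₹359,400 × 30% = ₹107,820
  → ₹124,540
  Less energy credit ₹26,000 → ₹98,540

₹98,540 > ₹80,446, so the regular tax governs.

₹98,540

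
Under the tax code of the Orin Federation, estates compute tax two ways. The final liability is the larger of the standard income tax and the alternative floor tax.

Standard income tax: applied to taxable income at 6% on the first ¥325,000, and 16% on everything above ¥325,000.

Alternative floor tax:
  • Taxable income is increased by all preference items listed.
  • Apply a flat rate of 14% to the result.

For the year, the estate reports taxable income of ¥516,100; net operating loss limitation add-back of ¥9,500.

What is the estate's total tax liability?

Standard income tax:
  ¥325,000 × 6% = ¥19,500
  ¥191,100 × 16% = ¥30,576
  → ¥50,076

Alternative floor tax:
  Adjusted income: ¥516,100 + ¥9,500 = ¥525,600
  ¥525,600 × 14% = ¥73,584

¥73,584 > ¥50,076, so the alternative floor tax is the binding amount.

¥73,584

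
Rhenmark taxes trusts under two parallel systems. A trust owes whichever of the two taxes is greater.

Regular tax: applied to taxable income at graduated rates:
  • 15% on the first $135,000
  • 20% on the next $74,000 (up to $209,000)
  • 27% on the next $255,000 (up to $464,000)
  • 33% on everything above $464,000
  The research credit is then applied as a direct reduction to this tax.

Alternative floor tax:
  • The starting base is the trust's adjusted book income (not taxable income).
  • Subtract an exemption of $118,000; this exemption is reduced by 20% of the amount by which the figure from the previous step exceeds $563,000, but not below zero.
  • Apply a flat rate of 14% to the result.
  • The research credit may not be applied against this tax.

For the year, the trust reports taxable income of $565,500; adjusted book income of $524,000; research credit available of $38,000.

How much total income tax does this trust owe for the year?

$99,395

Regular tax:
  $135,000 × 15% = $20,250
  $74,000 × 20% = $14,800
  $255,000 × 27% = $68,850
  $101,500 × 33% = $33,495
  → $137,395
  Less research credit $38,000 → $99,395

Alternative floor tax:
  Base (adjusted book income): $524,000
  Exemption: $524,000 ≤ $563,000, so full $118,000 applies
  Base: $524,000 − $118,000 = $406,000
  $406,000 × 14% = $56,840

$99,395 > $56,840, so the regular tax governs.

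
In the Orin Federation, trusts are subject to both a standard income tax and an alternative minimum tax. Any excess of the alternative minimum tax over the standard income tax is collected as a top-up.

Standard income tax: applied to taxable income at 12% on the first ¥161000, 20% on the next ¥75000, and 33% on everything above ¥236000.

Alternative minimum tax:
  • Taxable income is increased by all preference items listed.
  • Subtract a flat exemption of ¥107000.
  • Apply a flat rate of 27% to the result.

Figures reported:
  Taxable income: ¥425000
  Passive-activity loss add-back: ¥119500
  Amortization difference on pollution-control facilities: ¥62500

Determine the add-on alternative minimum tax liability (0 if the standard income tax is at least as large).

¥38310

Standard income tax:
  ¥161000 × 12% = ¥19320
  ¥75000 × 20% = ¥15000
  ¥189000 × 33% = ¥62370
  → ¥96690

Alternative minimum tax:
  Adjusted income: ¥425000 + ¥119500 + ¥62500 = ¥607000
  Less exemption ¥107000 → base ¥500000
  ¥500000 × 27% = ¥135000

Excess of alternative minimum tax over standard income tax: ¥135000 − ¥96690 = ¥38310.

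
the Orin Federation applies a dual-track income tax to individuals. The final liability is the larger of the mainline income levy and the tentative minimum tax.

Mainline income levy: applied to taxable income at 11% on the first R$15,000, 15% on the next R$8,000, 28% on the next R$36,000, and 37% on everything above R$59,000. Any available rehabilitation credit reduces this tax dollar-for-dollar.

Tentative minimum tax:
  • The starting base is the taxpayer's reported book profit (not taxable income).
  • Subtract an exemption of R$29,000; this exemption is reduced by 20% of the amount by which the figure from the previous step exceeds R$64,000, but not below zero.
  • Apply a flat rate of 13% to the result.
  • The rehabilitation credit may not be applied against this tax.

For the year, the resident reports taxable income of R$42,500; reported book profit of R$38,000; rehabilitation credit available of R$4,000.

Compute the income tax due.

Tentative minimum tax:
  Base (reported book profit): R$38,000
  Exemption: R$38,000 ≤ R$64,000, so full R$29,000 applies
  Base: R$38,000 − R$29,000 = R$9,000
  R$9,000 × 13% = R$1,170

Mainline income levy:
  R$15,000 × 11% = R$1,650
  R$8,000 × 15% = R$1,200
  R$19,500 × 28% = R$5,460
  → R$8,310
  Less rehabilitation credit R$4,000 → R$4,310

R$4,310 > R$1,170, so the mainline income levy governs.

R$4,310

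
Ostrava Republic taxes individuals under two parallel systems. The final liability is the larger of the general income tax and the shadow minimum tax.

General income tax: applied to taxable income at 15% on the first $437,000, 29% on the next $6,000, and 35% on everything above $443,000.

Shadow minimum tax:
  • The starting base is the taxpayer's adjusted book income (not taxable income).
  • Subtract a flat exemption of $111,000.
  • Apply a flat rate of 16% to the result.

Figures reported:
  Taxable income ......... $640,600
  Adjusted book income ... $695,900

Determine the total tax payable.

$136,450

Shadow minimum tax:
  Base (adjusted book income): $695,900
  Less exemption $111,000 → base $584,900
  $584,900 × 16% = $93,584

General income tax:
  $437,000 × 15% = $65,550
  $6,000 × 29% = $1,740
  $197,600 × 35% = $69,160
  → $136,450

$136,450 > $93,584, so the general income tax governs.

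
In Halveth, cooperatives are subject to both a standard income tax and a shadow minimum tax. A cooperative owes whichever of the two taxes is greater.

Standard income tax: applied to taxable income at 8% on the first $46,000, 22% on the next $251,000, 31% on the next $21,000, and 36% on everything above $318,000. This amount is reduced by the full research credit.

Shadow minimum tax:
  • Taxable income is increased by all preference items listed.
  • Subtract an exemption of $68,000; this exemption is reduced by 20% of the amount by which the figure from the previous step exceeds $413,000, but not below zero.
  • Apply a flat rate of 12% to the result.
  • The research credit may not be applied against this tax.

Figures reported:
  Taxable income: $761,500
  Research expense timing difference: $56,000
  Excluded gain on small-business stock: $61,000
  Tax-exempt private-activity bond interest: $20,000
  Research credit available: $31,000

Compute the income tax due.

Shadow minimum tax:
  Adjusted income: $761,500 + $56,000 + $61,000 + $20,000 = $898,500
  Exemption: 20% × ($898,500 − $413,000) = $97,100 ≥ $68,000, so the exemption is fully phased out
  Base: $898,500 − $0 = $898,500
  $898,500 × 12% = $107,820

Standard income tax:
  $46,000 × 8% = $3,680
  $251,000 × 22% = $55,220
  $21,000 × 31% = $6,510
  $443,500 × 36% = $159,660
  → $225,070
  Less research credit $31,000 → $194,070

$194,070 > $107,820, so the standard income tax governs.

$194,070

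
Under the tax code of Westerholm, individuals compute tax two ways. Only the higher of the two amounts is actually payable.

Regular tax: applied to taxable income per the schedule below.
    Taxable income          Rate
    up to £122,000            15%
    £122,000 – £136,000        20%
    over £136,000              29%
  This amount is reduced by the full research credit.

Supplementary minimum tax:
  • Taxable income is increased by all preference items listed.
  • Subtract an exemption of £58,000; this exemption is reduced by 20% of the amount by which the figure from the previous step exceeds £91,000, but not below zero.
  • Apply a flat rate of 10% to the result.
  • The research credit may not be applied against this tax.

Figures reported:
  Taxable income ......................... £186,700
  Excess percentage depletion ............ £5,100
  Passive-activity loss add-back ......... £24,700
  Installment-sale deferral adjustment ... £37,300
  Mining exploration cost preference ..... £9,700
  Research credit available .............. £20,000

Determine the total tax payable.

Supplementary minimum tax:
  Adjusted income: £186,700 + £5,100 + £24,700 + £37,300 + £9,700 = £263,500
  Exemption: £58,000 − 20% × (£263,500 − £91,000) = £58,000 − £34,500 = £23,500
  Base: £263,500 − £23,500 = £240,000
  £240,000 × 10% = £24,000

Regular tax:
  £122,000 × 15% = £18,300
  £14,000 × 20% = £2,800
  £50,700 × 29% = £14,703
  → £35,803
  Less research credit £20,000 → £15,803

£24,000 > £15,803, so the supplementary minimum tax is the binding amount.

£24,000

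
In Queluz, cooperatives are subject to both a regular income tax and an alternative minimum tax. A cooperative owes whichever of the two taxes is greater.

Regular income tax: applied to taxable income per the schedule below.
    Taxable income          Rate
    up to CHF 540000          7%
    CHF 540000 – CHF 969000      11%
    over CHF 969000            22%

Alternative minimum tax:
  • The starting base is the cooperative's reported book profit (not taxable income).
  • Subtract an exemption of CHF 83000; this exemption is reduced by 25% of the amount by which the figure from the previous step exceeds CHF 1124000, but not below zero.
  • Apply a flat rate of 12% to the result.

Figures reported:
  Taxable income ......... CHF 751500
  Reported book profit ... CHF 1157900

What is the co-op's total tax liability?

CHF 130005

Regular income tax:
  CHF 540000 × 7% = CHF 37800
  CHF 211500 × 11% = CHF 23265
  → CHF 61065

Alternative minimum tax:
  Base (reported book profit): CHF 1157900
  Exemption: CHF 83000 − 25% × (CHF 1157900 − CHF 1124000) = CHF 83000 − CHF 8475 = CHF 74525
  Base: CHF 1157900 − CHF 74525 = CHF 1083375
  CHF 1083375 × 12% = CHF 130005

CHF 130005 > CHF 61065, so the alternative minimum tax is the binding amount.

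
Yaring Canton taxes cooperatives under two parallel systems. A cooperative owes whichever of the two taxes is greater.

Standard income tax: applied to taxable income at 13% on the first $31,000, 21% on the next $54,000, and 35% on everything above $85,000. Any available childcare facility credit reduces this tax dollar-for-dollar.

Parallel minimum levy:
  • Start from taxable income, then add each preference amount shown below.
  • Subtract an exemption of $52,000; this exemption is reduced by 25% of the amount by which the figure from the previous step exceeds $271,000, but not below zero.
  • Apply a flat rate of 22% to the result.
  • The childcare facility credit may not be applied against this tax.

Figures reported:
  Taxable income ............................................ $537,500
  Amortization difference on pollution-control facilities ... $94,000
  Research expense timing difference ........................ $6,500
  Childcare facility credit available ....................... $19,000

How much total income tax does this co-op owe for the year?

$154,745

Parallel minimum levy:
  Adjusted income: $537,500 + $94,000 + $6,500 = $638,000
  Exemption: 25% × ($638,000 − $271,000) = $91,750 ≥ $52,000, so the exemption is fully phased out
  Base: $638,000 − $0 = $638,000
  $638,000 × 22% = $140,360

Standard income tax:
  $31,000 × 13% = $4,030
  $54,000 × 21% = $11,340
  $452,500 × 35% = $158,375
  → $173,745
  Less childcare facility credit $19,000 → $154,745

$154,745 > $140,360, so the standard income tax governs.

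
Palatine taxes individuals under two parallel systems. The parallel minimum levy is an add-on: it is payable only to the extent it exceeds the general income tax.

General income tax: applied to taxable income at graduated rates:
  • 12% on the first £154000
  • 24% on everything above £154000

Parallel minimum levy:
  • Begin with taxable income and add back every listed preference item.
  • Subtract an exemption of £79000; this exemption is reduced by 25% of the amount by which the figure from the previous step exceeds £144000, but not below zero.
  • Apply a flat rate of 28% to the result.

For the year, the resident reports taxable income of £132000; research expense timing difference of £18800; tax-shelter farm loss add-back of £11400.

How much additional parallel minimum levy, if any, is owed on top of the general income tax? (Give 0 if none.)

£8730

General income tax:
  £132000 × 12% = £15840

Parallel minimum levy:
  Adjusted income: £132000 + £18800 + £11400 = £162200
  Exemption: £79000 − 25% × (£162200 − £144000) = £79000 − £4550 = £74450
  Base: £162200 − £74450 = £87750
  £87750 × 28% = £24570

Excess of parallel minimum levy over general income tax: £24570 − £15840 = £8730.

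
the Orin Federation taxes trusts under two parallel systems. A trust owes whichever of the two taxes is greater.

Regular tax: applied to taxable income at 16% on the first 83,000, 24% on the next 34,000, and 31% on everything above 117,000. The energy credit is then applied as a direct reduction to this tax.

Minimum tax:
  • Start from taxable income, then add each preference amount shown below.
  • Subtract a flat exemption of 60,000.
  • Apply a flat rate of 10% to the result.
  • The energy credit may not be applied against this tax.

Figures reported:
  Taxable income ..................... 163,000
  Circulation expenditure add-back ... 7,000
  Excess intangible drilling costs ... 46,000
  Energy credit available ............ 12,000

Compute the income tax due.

23,700

Minimum tax:
  Adjusted income: 163,000 + 7,000 + 46,000 = 216,000
  Less exemption 60,000 → base 156,000
  156,000 × 10% = 15,600

Regular tax:
  83,000 × 16% = 13,280
  34,000 × 24% = 8,160
  46,000 × 31% = 14,260
  → 35,700
  Less energy credit 12,000 → 23,700

23,700 > 15,600, so the regular tax governs.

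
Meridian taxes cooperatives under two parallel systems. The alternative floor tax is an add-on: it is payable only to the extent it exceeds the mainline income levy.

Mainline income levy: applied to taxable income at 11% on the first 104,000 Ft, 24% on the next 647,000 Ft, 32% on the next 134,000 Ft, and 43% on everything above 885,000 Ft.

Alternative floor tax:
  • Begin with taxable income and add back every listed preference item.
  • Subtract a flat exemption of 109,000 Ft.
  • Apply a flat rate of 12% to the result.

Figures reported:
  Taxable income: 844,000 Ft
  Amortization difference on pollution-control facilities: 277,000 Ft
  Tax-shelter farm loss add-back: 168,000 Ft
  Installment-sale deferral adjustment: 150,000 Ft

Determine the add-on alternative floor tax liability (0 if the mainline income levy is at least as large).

Mainline income levy:
  104,000 Ft × 11% = 11,440 Ft
  647,000 Ft × 24% = 155,280 Ft
  93,000 Ft × 32% = 29,760 Ft
  → 196,480 Ft

Alternative floor tax:
  Adjusted income: 844,000 Ft + 277,000 Ft + 168,000 Ft + 150,000 Ft = 1,439,000 Ft
  Less exemption 109,000 Ft → base 1,330,000 Ft
  1,330,000 Ft × 12% = 159,600 Ft

159,600 Ft ≤ 196,480 Ft, so no add-on is due.

0 Ft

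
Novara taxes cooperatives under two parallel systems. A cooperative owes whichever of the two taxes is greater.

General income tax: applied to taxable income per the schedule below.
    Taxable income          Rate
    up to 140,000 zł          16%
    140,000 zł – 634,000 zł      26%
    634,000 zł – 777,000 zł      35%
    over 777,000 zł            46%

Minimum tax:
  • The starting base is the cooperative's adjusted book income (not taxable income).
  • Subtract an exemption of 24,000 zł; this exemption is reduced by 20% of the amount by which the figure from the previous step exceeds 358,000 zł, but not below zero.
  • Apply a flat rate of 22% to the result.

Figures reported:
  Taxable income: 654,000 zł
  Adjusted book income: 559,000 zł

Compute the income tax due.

157,840 zł

Minimum tax:
  Base (adjusted book income): 559,000 zł
  Exemption: 20% × (559,000 zł − 358,000 zł) = 40,200 zł ≥ 24,000 zł, so the exemption is fully phased out
  Base: 559,000 zł − 0 zł = 559,000 zł
  559,000 zł × 22% = 122,980 zł

General income tax:
  140,000 zł × 16% = 22,400 zł
  494,000 zł × 26% = 128,440 zł
  20,000 zł × 35% = 7,000 zł
  → 157,840 zł

157,840 zł > 122,980 zł, so the general income tax governs.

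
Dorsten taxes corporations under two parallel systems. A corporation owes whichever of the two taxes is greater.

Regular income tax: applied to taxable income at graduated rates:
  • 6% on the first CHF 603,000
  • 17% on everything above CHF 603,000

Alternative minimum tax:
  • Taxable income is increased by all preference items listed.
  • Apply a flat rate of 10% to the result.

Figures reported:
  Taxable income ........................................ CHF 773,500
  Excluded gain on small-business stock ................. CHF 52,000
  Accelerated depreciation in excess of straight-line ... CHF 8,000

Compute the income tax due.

CHF 83,350

Alternative minimum tax:
  Adjusted income: CHF 773,500 + CHF 52,000 + CHF 8,000 = CHF 833,500
  CHF 833,500 × 10% = CHF 83,350

Regular income tax:
  CHF 603,000 × 6% = CHF 36,180
  CHF 170,500 × 17% = CHF 28,985
  → CHF 65,165

CHF 83,350 > CHF 65,165, so the alternative minimum tax is the binding amount.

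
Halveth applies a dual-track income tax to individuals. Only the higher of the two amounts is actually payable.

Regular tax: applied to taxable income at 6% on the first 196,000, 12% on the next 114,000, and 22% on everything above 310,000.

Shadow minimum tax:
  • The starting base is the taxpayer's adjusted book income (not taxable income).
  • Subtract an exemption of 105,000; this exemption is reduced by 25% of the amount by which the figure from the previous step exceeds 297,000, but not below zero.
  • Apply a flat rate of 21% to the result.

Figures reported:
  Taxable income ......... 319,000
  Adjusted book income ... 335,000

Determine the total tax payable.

Regular tax:
  196,000 × 6% = 11,760
  114,000 × 12% = 13,680
  9,000 × 22% = 1,980
  → 27,420

Shadow minimum tax:
  Base (adjusted book income): 335,000
  Exemption: 105,000 − 25% × (335,000 − 297,000) = 105,000 − 9,500 = 95,500
  Base: 335,000 − 95,500 = 239,500
  239,500 × 21% = 50,295

50,295 > 27,420, so the shadow minimum tax is the binding amount.

50,295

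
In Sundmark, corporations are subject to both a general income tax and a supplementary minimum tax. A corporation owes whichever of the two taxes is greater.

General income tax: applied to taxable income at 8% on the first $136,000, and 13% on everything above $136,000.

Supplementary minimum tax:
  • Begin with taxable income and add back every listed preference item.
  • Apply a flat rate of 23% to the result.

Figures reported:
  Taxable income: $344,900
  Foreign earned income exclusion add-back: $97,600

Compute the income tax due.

Supplementary minimum tax:
  Adjusted income: $344,900 + $97,600 = $442,500
  $442,500 × 23% = $101,775

General income tax:
  $136,000 × 8% = $10,880
  $208,900 × 13% = $27,157
  → $38,037

$101,775 > $38,037, so the supplementary minimum tax is the binding amount.

$101,775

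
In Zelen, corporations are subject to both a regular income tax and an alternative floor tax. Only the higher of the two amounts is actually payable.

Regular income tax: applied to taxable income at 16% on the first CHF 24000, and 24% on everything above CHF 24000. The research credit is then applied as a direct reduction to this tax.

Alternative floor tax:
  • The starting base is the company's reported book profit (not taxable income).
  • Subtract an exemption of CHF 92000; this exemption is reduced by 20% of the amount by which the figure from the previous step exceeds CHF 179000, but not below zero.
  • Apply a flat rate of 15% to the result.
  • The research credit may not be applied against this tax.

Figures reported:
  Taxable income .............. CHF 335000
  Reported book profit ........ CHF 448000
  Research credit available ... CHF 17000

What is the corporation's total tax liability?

CHF 61480

Regular income tax:
  CHF 24000 × 16% = CHF 3840
  CHF 311000 × 24% = CHF 74640
  → CHF 78480
  Less research credit CHF 17000 → CHF 61480

Alternative floor tax:
  Base (reported book profit): CHF 448000
  Exemption: CHF 92000 − 20% × (CHF 448000 − CHF 179000) = CHF 92000 − CHF 53800 = CHF 38200
  Base: CHF 448000 − CHF 38200 = CHF 409800
  CHF 409800 × 15% = CHF 61470

CHF 61480 > CHF 61470, so the regular income tax governs.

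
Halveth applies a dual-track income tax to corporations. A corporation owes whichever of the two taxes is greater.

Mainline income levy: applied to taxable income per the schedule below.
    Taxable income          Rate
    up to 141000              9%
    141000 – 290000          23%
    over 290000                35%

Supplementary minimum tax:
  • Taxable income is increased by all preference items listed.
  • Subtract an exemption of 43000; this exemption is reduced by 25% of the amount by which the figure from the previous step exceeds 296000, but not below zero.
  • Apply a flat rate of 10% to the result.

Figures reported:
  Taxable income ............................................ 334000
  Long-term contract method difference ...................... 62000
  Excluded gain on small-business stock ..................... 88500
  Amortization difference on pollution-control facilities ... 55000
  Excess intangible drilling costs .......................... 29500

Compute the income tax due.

62360

Mainline income levy:
  141000 × 9% = 12690
  149000 × 23% = 34270
  44000 × 35% = 15400
  → 62360

Supplementary minimum tax:
  Adjusted income: 334000 + 62000 + 88500 + 55000 + 29500 = 569000
  Exemption: 25% × (569000 − 296000) = 68250 ≥ 43000, so the exemption is fully phased out
  Base: 569000 − 0 = 569000
  569000 × 10% = 56900

62360 > 56900, so the mainline income levy governs.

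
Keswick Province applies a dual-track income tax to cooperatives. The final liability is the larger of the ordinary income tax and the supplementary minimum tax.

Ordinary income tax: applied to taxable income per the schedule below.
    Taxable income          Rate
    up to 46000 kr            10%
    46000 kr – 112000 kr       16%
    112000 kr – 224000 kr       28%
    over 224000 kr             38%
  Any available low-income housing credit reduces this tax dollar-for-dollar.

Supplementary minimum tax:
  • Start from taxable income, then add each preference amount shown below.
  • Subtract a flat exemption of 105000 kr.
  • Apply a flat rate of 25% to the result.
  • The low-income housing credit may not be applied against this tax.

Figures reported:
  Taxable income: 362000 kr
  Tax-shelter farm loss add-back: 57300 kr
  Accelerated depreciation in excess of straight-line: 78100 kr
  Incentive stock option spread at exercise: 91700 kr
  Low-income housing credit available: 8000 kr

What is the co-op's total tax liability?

Ordinary income tax:
  46000 kr × 10% = 4600 kr
  66000 kr × 16% = 10560 kr
  112000 kr × 28% = 31360 kr
  138000 kr × 38% = 52440 kr
  → 98960 kr
  Less low-income housing credit 8000 kr → 90960 kr

Supplementary minimum tax:
  Adjusted income: 362000 kr + 57300 kr + 78100 kr + 91700 kr = 589100 kr
  Less exemption 105000 kr → base 484100 kr
  484100 kr × 25% = 121025 kr

121025 kr > 90960 kr, so the supplementary minimum tax is the binding amount.

121025 kr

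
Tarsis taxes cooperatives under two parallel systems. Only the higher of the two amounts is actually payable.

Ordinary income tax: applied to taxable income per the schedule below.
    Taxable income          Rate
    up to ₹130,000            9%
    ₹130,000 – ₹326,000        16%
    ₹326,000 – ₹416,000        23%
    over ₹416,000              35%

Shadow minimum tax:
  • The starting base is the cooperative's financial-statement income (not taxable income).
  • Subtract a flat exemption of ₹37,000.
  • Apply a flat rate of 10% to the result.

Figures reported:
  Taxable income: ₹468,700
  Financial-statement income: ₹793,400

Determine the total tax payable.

Ordinary income tax:
  ₹130,000 × 9% = ₹11,700
  ₹196,000 × 16% = ₹31,360
  ₹90,000 × 23% = ₹20,700
  ₹52,700 × 35% = ₹18,445
  → ₹82,205

Shadow minimum tax:
  Base (financial-statement income): ₹793,400
  Less exemption ₹37,000 → base ₹756,400
  ₹756,400 × 10% = ₹75,640

₹82,205 > ₹75,640, so the ordinary income tax governs.

₹82,205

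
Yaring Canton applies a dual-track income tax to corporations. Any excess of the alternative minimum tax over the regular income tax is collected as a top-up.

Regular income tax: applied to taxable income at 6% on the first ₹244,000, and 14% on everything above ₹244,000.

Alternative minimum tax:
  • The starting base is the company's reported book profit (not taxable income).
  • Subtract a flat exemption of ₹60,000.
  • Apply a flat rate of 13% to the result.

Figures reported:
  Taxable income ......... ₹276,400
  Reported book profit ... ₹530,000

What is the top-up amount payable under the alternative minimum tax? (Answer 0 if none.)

₹41,924

Regular income tax:
  ₹244,000 × 6% = ₹14,640
  ₹32,400 × 14% = ₹4,536
  → ₹19,176

Alternative minimum tax:
  Base (reported book profit): ₹530,000
  Less exemption ₹60,000 → base ₹470,000
  ₹470,000 × 13% = ₹61,100

Excess of alternative minimum tax over regular income tax: ₹61,100 − ₹19,176 = ₹41,924.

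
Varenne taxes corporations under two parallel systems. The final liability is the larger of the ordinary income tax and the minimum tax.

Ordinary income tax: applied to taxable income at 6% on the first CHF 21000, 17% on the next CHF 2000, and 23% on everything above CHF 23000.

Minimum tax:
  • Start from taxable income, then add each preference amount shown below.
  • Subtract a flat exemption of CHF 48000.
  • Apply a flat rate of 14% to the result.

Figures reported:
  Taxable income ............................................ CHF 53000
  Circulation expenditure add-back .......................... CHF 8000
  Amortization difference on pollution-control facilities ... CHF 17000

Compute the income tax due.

CHF 8500

Ordinary income tax:
  CHF 21000 × 6% = CHF 1260
  CHF 2000 × 17% = CHF 340
  CHF 30000 × 23% = CHF 6900
  → CHF 8500

Minimum tax:
  Adjusted income: CHF 53000 + CHF 8000 + CHF 17000 = CHF 78000
  Less exemption CHF 48000 → base CHF 30000
  CHF 30000 × 14% = CHF 4200

CHF 8500 > CHF 4200, so the ordinary income tax governs.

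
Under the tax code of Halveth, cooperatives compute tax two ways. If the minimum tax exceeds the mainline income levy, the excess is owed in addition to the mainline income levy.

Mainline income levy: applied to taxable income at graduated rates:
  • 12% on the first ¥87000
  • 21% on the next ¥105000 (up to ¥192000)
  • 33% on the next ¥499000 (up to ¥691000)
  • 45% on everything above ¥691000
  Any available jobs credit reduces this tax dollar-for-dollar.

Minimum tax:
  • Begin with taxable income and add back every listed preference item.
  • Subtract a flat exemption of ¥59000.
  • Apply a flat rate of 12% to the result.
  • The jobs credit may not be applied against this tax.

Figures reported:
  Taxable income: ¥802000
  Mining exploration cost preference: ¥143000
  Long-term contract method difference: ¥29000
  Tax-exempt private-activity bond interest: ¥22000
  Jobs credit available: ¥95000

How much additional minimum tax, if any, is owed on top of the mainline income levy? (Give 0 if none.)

Minimum tax:
  Adjusted income: ¥802000 + ¥143000 + ¥29000 + ¥22000 = ¥996000
  Less exemption ¥59000 → base ¥937000
  ¥937000 × 12% = ¥112440

Mainline income levy:
  ¥87000 × 12% = ¥10440
  ¥105000 × 21% = ¥22050
  ¥499000 × 33% = ¥164670
  ¥111000 × 45% = ¥49950
  → ¥247110
  Less jobs credit ¥95000 → ¥152110

¥112440 ≤ ¥152110, so no add-on is due.

¥0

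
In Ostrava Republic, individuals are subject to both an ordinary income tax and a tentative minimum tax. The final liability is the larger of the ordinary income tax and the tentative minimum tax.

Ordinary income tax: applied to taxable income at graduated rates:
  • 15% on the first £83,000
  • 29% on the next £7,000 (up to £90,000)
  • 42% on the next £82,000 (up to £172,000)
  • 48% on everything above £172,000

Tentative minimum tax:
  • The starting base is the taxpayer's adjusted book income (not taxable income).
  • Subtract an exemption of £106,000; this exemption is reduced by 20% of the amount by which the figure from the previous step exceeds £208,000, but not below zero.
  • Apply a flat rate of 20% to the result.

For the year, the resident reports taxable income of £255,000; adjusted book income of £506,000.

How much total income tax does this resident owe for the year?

£91,920

Tentative minimum tax:
  Base (adjusted book income): £506,000
  Exemption: £106,000 − 20% × (£506,000 − £208,000) = £106,000 − £59,600 = £46,400
  Base: £506,000 − £46,400 = £459,600
  £459,600 × 20% = £91,920

Ordinary income tax:
  £83,000 × 15% = £12,450
  £7,000 × 29% = £2,030
  £82,000 × 42% = £34,440
  £83,000 × 48% = £39,840
  → £88,760

£91,920 > £88,760, so the tentative minimum tax is the binding amount.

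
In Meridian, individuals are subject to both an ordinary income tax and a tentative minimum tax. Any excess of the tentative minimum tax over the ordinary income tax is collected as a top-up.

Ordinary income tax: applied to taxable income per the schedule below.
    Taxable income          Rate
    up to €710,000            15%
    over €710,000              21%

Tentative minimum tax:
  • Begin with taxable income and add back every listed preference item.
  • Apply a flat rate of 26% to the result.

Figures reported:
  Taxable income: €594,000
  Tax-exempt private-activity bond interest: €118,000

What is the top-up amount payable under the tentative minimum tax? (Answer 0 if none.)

Tentative minimum tax:
  Adjusted income: €594,000 + €118,000 = €712,000
  €712,000 × 26% = €185,120

Ordinary income tax:
  €594,000 × 15% = €89,100

Excess of tentative minimum tax over ordinary income tax: €185,120 − €89,100 = €96,020.

€96,020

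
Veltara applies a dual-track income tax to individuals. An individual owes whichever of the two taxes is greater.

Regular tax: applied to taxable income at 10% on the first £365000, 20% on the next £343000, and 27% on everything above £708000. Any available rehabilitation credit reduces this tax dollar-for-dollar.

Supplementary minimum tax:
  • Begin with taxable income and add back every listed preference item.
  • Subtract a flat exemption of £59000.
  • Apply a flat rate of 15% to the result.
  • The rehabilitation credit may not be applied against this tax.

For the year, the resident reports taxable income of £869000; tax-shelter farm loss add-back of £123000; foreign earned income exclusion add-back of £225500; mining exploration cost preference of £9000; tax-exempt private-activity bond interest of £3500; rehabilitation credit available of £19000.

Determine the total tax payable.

Regular tax:
  £365000 × 10% = £36500
  £343000 × 20% = £68600
  £161000 × 27% = £43470
  → £148570
  Less rehabilitation credit £19000 → £129570

Supplementary minimum tax:
  Adjusted income: £869000 + £123000 + £225500 + £9000 + £3500 = £1230000
  Less exemption £59000 → base £1171000
  £1171000 × 15% = £175650

£175650 > £129570, so the supplementary minimum tax is the binding amount.

£175650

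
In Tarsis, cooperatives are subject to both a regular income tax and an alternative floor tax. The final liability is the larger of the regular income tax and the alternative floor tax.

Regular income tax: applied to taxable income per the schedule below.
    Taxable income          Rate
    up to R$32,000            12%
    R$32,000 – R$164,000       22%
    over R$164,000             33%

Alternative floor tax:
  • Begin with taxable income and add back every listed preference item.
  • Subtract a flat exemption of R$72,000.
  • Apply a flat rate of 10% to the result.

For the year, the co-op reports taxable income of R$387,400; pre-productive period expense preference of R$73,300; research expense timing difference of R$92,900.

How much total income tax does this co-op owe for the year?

R$106,602

Regular income tax:
  R$32,000 × 12% = R$3,840
  R$132,000 × 22% = R$29,040
  R$223,400 × 33% = R$73,722
  → R$106,602

Alternative floor tax:
  Adjusted income: R$387,400 + R$73,300 + R$92,900 = R$553,600
  Less exemption R$72,000 → base R$481,600
  R$481,600 × 10% = R$48,160

R$106,602 > R$48,160, so the regular income tax governs.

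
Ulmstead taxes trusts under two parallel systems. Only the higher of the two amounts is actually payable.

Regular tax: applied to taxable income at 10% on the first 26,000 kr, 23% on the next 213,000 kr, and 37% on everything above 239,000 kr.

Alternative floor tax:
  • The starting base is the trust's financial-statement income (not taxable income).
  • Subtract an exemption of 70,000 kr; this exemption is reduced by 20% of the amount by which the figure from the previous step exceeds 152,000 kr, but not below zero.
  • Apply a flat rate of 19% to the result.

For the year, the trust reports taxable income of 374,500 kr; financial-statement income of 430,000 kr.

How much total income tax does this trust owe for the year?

Regular tax:
  26,000 kr × 10% = 2,600 kr
  213,000 kr × 23% = 48,990 kr
  135,500 kr × 37% = 50,135 kr
  → 101,725 kr

Alternative floor tax:
  Base (financial-statement income): 430,000 kr
  Exemption: 70,000 kr − 20% × (430,000 kr − 152,000 kr) = 70,000 kr − 55,600 kr = 14,400 kr
  Base: 430,000 kr − 14,400 kr = 415,600 kr
  415,600 kr × 19% = 78,964 kr

101,725 kr > 78,964 kr, so the regular tax governs.

101,725 kr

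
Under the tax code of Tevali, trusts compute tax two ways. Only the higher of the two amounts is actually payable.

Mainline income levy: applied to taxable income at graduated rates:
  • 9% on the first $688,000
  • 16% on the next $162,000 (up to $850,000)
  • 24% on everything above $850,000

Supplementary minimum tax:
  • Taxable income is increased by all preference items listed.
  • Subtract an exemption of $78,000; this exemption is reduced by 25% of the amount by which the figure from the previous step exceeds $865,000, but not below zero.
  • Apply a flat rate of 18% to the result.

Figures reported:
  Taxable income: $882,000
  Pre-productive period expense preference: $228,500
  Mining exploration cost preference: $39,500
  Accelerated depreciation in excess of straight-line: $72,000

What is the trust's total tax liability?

$219,960

Mainline income levy:
  $688,000 × 9% = $61,920
  $162,000 × 16% = $25,920
  $32,000 × 24% = $7,680
  → $95,520

Supplementary minimum tax:
  Adjusted income: $882,000 + $228,500 + $39,500 + $72,000 = $1,222,000
  Exemption: 25% × ($1,222,000 − $865,000) = $89,250 ≥ $78,000, so the exemption is fully phased out
  Base: $1,222,000 − $0 = $1,222,000
  $1,222,000 × 18% = $219,960

$219,960 > $95,520, so the supplementary minimum tax is the binding amount.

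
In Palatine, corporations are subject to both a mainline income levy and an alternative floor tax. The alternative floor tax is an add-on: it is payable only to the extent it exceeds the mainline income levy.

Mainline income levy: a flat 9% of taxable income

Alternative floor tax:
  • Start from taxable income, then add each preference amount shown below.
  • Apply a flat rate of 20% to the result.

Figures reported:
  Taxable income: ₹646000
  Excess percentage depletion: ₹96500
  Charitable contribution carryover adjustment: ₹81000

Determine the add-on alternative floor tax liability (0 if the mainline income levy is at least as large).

Mainline income levy:
  ₹646000 × 9% = ₹58140

Alternative floor tax:
  Adjusted income: ₹646000 + ₹96500 + ₹81000 = ₹823500
  ₹823500 × 20% = ₹164700

Excess of alternative floor tax over mainline income levy: ₹164700 − ₹58140 = ₹106560.

₹106560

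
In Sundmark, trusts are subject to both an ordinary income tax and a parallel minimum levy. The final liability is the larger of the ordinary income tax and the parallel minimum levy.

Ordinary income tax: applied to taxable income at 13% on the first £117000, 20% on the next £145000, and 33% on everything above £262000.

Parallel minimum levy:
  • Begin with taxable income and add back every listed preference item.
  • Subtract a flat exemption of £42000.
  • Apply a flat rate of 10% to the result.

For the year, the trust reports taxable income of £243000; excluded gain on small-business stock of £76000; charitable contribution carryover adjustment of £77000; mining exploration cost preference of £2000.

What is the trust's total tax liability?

£40410

Parallel minimum levy:
  Adjusted income: £243000 + £76000 + £77000 + £2000 = £398000
  Less exemption £42000 → base £356000
  £356000 × 10% = £35600

Ordinary income tax:
  £117000 × 13% = £15210
  £126000 × 20% = £25200
  → £40410

£40410 > £35600, so the ordinary income tax governs.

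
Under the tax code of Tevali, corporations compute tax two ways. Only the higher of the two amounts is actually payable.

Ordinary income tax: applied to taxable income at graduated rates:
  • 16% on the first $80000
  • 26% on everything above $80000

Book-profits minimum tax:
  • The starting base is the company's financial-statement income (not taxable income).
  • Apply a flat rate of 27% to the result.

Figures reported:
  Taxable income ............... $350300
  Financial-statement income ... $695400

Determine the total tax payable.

Ordinary income tax:
  $80000 × 16% = $12800
  $270300 × 26% = $70278
  → $83078

Book-profits minimum tax:
  Base (financial-statement income): $695400
  $695400 × 27% = $187758

$187758 > $83078, so the book-profits minimum tax is the binding amount.

$187758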